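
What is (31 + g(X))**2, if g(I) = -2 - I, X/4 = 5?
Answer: 81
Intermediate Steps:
X = 20 (X = 4*5 = 20)
(31 + g(X))**2 = (31 + (-2 - 1*20))**2 = (31 + (-2 - 20))**2 = (31 - 22)**2 = 9**2 = 81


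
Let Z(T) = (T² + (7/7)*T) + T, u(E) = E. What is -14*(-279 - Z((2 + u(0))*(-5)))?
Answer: 5026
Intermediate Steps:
Z(T) = T² + 2*T (Z(T) = (T² + (7*(⅐))*T) + T = (T² + 1*T) + T = (T² + T) + T = (T + T²) + T = T² + 2*T)
-14*(-279 - Z((2 + u(0))*(-5))) = -14*(-279 - (2 + 0)*(-5)*(2 + (2 + 0)*(-5))) = -14*(-279 - 2*(-5)*(2 + 2*(-5))) = -14*(-279 - (-10)*(2 - 10)) = -14*(-279 - (-10)*(-8)) = -14*(-279 - 1*80) = -14*(-279 - 80) = -14*(-359) = 5026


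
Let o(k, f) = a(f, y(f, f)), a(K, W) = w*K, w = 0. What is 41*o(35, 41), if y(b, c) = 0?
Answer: 0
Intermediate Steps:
a(K, W) = 0 (a(K, W) = 0*K = 0)
o(k, f) = 0
41*o(35, 41) = 41*0 = 0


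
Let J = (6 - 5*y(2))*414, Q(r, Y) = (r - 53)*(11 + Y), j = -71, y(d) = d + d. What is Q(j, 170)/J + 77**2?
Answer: 8596732/1449 ≈ 5932.9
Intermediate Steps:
y(d) = 2*d
Q(r, Y) = (-53 + r)*(11 + Y)
J = -5796 (J = (6 - 10*2)*414 = (6 - 5*4)*414 = (6 - 20)*414 = -14*414 = -5796)
Q(j, 170)/J + 77**2 = (-583 - 53*170 + 11*(-71) + 170*(-71))/(-5796) + 77**2 = (-583 - 9010 - 781 - 12070)*(-1/5796) + 5929 = -22444*(-1/5796) + 5929 = 5611/1449 + 5929 = 8596732/1449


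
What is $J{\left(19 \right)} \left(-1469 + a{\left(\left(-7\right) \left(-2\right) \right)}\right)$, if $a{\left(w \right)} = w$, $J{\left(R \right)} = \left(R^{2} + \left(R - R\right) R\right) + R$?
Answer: $-552900$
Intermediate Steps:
$J{\left(R \right)} = R + R^{2}$ ($J{\left(R \right)} = \left(R^{2} + 0 R\right) + R = \left(R^{2} + 0\right) + R = R^{2} + R = R + R^{2}$)
$J{\left(19 \right)} \left(-1469 + a{\left(\left(-7\right) \left(-2\right) \right)}\right) = 19 \left(1 + 19\right) \left(-1469 - -14\right) = 19 \cdot 20 \left(-1469 + 14\right) = 380 \left(-1455\right) = -552900$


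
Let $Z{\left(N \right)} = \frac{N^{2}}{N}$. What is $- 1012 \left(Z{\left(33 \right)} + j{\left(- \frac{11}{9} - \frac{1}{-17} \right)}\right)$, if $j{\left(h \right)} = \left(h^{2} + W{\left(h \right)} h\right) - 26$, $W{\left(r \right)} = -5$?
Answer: $- \frac{335697604}{23409} \approx -14341.0$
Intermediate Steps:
$Z{\left(N \right)} = N$
$j{\left(h \right)} = -26 + h^{2} - 5 h$ ($j{\left(h \right)} = \left(h^{2} - 5 h\right) - 26 = -26 + h^{2} - 5 h$)
$- 1012 \left(Z{\left(33 \right)} + j{\left(- \frac{11}{9} - \frac{1}{-17} \right)}\right) = - 1012 \left(33 - \left(26 - \left(- \frac{11}{9} - \frac{1}{-17}\right)^{2} + 5 \left(- \frac{11}{9} - \frac{1}{-17}\right)\right)\right) = - 1012 \left(33 - \left(26 - \left(\left(-11\right) \frac{1}{9} - - \frac{1}{17}\right)^{2} + 5 \left(\left(-11\right) \frac{1}{9} - - \frac{1}{17}\right)\right)\right) = - 1012 \left(33 - \left(26 - \left(- \frac{11}{9} + \frac{1}{17}\right)^{2} + 5 \left(- \frac{11}{9} + \frac{1}{17}\right)\right)\right) = - 1012 \left(33 - \left(\frac{3088}{153} - \frac{31684}{23409}\right)\right) = - 1012 \left(33 + \left(-26 + \frac{31684}{23409} + \frac{890}{153}\right)\right) = - 1012 \left(33 - \frac{440780}{23409}\right) = \left(-1012\right) \frac{331717}{23409} = - \frac{335697604}{23409}$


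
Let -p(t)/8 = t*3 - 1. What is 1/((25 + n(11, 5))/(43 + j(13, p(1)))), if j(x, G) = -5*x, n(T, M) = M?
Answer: -11/15 ≈ -0.73333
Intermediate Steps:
p(t) = 8 - 24*t (p(t) = -8*(t*3 - 1) = -8*(3*t - 1) = -8*(-1 + 3*t) = 8 - 24*t)
1/((25 + n(11, 5))/(43 + j(13, p(1)))) = 1/((25 + 5)/(43 - 5*13)) = 1/(30/(43 - 65)) = 1/(30/(-22)) = 1/(-1/22*30) = 1/(-15/11) = -11/15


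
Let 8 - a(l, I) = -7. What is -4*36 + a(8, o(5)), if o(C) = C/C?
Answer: -129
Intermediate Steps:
o(C) = 1
a(l, I) = 15 (a(l, I) = 8 - 1*(-7) = 8 + 7 = 15)
-4*36 + a(8, o(5)) = -4*36 + 15 = -144 + 15 = -129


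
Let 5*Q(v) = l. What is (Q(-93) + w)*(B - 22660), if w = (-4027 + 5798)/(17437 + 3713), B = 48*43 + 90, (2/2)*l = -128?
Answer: 5533226257/10575 ≈ 5.2324e+5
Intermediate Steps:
l = -128
Q(v) = -128/5 (Q(v) = (1/5)*(-128) = -128/5)
B = 2154 (B = 2064 + 90 = 2154)
w = 1771/21150 ≈ 0.083735
(Q(-93) + w)*(B - 22660) = (-128/5 + 1771/21150)*(2154 - 22660) = -539669/21150*(-20506) = 5533226257/10575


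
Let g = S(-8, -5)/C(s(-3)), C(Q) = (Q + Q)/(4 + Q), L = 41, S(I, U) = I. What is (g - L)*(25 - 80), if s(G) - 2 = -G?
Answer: 2651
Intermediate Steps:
s(G) = 2 - G
C(Q) = 2*Q/(4 + Q) (C(Q) = (2*Q)/(4 + Q) = 2*Q/(4 + Q))
g = -36/5 (g = -8*(4 + (2 - 1*(-3)))/(2*(2 - 1*(-3))) = -8*(4 + (2 + 3))/(2*(2 + 3)) = -8/(2*5/(4 + 5)) = -8/(2*5/9) = -8/(2*5*(1/9)) = -8/10/9 = -8*9/10 = -36/5 ≈ -7.2000)
(g - L)*(25 - 80) = (-36/5 - 1*41)*(25 - 80) = (-36/5 - 41)*(-55) = -241/5*(-55) = 2651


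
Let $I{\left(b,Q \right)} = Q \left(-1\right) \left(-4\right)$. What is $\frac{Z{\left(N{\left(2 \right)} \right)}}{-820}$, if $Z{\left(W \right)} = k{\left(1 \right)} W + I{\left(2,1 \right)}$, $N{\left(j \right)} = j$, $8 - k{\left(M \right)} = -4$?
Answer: $- \frac{7}{205} \approx -0.034146$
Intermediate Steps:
$k{\left(M \right)} = 12$ ($k{\left(M \right)} = 8 - -4 = 8 + 4 = 12$)
$I{\left(b,Q \right)} = 4 Q$ ($I{\left(b,Q \right)} = - Q \left(-4\right) = 4 Q$)
$Z{\left(W \right)} = 4 + 12 W$ ($Z{\left(W \right)} = 12 W + 4 \cdot 1 = 12 W + 4 = 4 + 12 W$)
$\frac{Z{\left(N{\left(2 \right)} \right)}}{-820} = \frac{4 + 12 \cdot 2}{-820} = \left(4 + 24\right) \left(- \frac{1}{820}\right) = 28 \left(- \frac{1}{820}\right) = - \frac{7}{205}$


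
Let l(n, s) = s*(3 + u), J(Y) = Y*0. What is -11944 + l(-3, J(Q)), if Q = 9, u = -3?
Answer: -11944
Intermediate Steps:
J(Y) = 0
l(n, s) = 0 (l(n, s) = s*(3 - 3) = s*0 = 0)
-11944 + l(-3, J(Q)) = -11944 + 0 = -11944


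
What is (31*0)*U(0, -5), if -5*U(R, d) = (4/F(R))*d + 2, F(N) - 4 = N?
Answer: 0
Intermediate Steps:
F(N) = 4 + N
U(R, d) = -⅖ - 4*d/(5*(4 + R)) (U(R, d) = -((4/(4 + R))*d + 2)/5 = -(4*d/(4 + R) + 2)/5 = -(2 + 4*d/(4 + R))/5 = -⅖ - 4*d/(5*(4 + R)))
(31*0)*U(0, -5) = (31*0)*(2*(-4 - 1*0 - 2*(-5))/(5*(4 + 0))) = 0*((⅖)*(-4 + 0 + 10)/4) = 0*((⅖)*(¼)*6) = 0*(⅗) = 0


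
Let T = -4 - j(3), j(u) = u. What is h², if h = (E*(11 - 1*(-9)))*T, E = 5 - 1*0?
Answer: 490000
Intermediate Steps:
E = 5 (E = 5 + 0 = 5)
T = -7 (T = -4 - 1*3 = -4 - 3 = -7)
h = -700 (h = (5*(11 - 1*(-9)))*(-7) = (5*(11 + 9))*(-7) = (5*20)*(-7) = 100*(-7) = -700)
h² = (-700)² = 490000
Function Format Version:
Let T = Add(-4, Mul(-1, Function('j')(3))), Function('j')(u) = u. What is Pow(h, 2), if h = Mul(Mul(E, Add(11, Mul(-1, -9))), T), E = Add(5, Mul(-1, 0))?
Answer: 490000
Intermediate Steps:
E = 5 (E = Add(5, 0) = 5)
T = -7 (T = Add(-4, Mul(-1, 3)) = Add(-4, -3) = -7)
h = -700 (h = Mul(Mul(5, Add(11, Mul(-1, -9))), -7) = Mul(Mul(5, Add(11, 9)), -7) = Mul(Mul(5, 20), -7) = Mul(100, -7) = -700)
Pow(h, 2) = Pow(-700, 2) = 490000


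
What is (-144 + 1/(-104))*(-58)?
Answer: 434333/52 ≈ 8352.6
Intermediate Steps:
(-144 + 1/(-104))*(-58) = (-144 + 1*(-1/104))*(-58) = (-144 - 1/104)*(-58) = -14977/104*(-58) = 434333/52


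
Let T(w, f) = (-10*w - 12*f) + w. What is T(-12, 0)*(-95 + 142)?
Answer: 5076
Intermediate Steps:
T(w, f) = -12*f - 9*w (T(w, f) = (-12*f - 10*w) + w = -12*f - 9*w)
T(-12, 0)*(-95 + 142) = (-12*0 - 9*(-12))*(-95 + 142) = (0 + 108)*47 = 108*47 = 5076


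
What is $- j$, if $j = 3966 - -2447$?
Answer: $-6413$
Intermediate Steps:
$j = 6413$ ($j = 3966 + 2447 = 6413$)
$- j = \left(-1\right) 6413 = -6413$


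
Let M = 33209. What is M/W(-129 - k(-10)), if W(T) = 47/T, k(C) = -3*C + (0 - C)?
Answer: -5612321/47 ≈ -1.1941e+5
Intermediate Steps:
k(C) = -4*C (k(C) = -3*C - C = -4*C)
M/W(-129 - k(-10)) = 33209/((47/(-129 - (-4)*(-10)))) = 33209/((47/(-129 - 1*40))) = 33209/((47/(-129 - 40))) = 33209/((47/(-169))) = 33209/((47*(-1/169))) = 33209/(-47/169) = 33209*(-169/47) = -5612321/47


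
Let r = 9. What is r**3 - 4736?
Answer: -4007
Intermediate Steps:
r**3 - 4736 = 9**3 - 4736 = 729 - 4736 = -4007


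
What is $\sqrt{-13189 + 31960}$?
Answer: $\sqrt{18771} \approx 137.01$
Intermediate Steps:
$\sqrt{-13189 + 31960} = \sqrt{18771}$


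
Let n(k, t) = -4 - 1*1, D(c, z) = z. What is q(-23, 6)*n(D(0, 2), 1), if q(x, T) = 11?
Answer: -55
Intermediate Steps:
n(k, t) = -5 (n(k, t) = -4 - 1 = -5)
q(-23, 6)*n(D(0, 2), 1) = 11*(-5) = -55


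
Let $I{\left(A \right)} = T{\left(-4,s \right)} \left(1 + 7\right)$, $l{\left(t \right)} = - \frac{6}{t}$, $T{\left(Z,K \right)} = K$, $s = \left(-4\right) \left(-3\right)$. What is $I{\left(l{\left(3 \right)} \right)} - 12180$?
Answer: $-12084$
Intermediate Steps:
$s = 12$
$I{\left(A \right)} = 96$ ($I{\left(A \right)} = 12 \left(1 + 7\right) = 12 \cdot 8 = 96$)
$I{\left(l{\left(3 \right)} \right)} - 12180 = 96 - 12180 = -12084$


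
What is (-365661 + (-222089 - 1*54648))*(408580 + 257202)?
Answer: -427697025236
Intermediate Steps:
(-365661 + (-222089 - 1*54648))*(408580 + 257202) = (-365661 + (-222089 - 54648))*665782 = (-365661 - 276737)*665782 = -642398*665782 = -427697025236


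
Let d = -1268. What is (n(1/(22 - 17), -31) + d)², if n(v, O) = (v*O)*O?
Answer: 28933641/25 ≈ 1.1573e+6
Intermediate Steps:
n(v, O) = v*O² (n(v, O) = (O*v)*O = v*O²)
(n(1/(22 - 17), -31) + d)² = ((-31)²/(22 - 17) - 1268)² = (961/5 - 1268)² = (-5379/5)² = 28933641/25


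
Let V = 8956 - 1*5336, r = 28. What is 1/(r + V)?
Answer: 1/3648 ≈ 0.00027412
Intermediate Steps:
V = 3620 (V = 8956 - 5336 = 3620)
1/(r + V) = 1/(28 + 3620) = 1/3648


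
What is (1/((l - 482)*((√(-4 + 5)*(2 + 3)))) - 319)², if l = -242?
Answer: 1333519157961/13104400 ≈ 1.0176e+5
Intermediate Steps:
(1/((l - 482)*((√(-4 + 5)*(2 + 3)))) - 319)² = (1/((-242 - 482)*((√(-4 + 5)*(2 + 3)))) - 319)² = (1/((-724)*((√1*5))) - 319)² = (-1/(724*(1*5)) - 319)² = (-1/724/5 - 319)² = (-1/724*⅕ - 319)² = (-1/3620 - 319)² = (-1154781/3620)² = 1333519157961/13104400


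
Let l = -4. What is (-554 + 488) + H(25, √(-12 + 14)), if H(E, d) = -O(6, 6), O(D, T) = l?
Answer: -62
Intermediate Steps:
O(D, T) = -4
H(E, d) = 4 (H(E, d) = -1*(-4) = 4)
(-554 + 488) + H(25, √(-12 + 14)) = (-554 + 488) + 4 = -66 + 4 = -62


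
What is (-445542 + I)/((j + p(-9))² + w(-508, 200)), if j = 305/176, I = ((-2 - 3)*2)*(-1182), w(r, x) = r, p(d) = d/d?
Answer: 4478324224/5168149 ≈ 866.52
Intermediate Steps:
p(d) = 1
I = 11820 (I = -5*2*(-1182) = -10*(-1182) = 11820)
j = 305/176 (j = 305*(1/176) = 305/176 ≈ 1.7330)
(-445542 + I)/((j + p(-9))² + w(-508, 200)) = (-445542 + 11820)/((305/176 + 1)² - 508) = -433722/((481/176)² - 508) = -433722/(231361/30976 - 508) = -433722/(-15504447/30976) = -433722*(-30976/15504447) = 4478324224/5168149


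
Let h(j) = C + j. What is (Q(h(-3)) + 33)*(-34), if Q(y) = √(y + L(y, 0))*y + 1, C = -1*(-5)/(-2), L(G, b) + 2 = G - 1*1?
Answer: -1156 + 187*I*√14 ≈ -1156.0 + 699.69*I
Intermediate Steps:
L(G, b) = -3 + G (L(G, b) = -2 + (G - 1*1) = -2 + (G - 1) = -2 + (-1 + G) = -3 + G)
C = -5/2 (C = 5*(-½) = -5/2 ≈ -2.5000)
h(j) = -5/2 + j
Q(y) = 1 + y*√(-3 + 2*y) (Q(y) = √(y + (-3 + y))*y + 1 = √(-3 + 2*y)*y + 1 = y*√(-3 + 2*y) + 1 = 1 + y*√(-3 + 2*y))
(Q(h(-3)) + 33)*(-34) = ((1 + (-5/2 - 3)*√(-3 + 2*(-5/2 - 3))) + 33)*(-34) = ((1 - 11*√(-3 + 2*(-11/2))/2) + 33)*(-34) = ((1 - 11*√(-3 - 11)/2) + 33)*(-34) = ((1 - 11*I*√14/2) + 33)*(-34) = (34 - 11*I*√14/2)*(-34) = -1156 + 187*I*√14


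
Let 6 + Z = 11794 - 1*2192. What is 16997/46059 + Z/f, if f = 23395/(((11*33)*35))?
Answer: 1123156207687/215510061 ≈ 5211.6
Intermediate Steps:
Z = 9596 (Z = -6 + (11794 - 1*2192) = -6 + (11794 - 2192) = -6 + 9602 = 9596)
f = 4679/2541 (f = 23395/((363*35)) = 23395/12705 = 23395*(1/12705) = 4679/2541 ≈ 1.8414)
16997/46059 + Z/f = 16997/46059 + 9596/(4679/2541) = 16997*(1/46059) + 9596*(2541/4679) = 16997/46059 + 24383436/4679 = 1123156207687/215510061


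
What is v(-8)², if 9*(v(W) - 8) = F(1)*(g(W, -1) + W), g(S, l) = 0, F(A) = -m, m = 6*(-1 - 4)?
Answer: 3136/9 ≈ 348.44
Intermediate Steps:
m = -30 (m = 6*(-5) = -30)
F(A) = 30 (F(A) = -1*(-30) = 30)
v(W) = 8 + 10*W/3 (v(W) = 8 + (30*(0 + W))/9 = 8 + (30*W)/9 = 8 + 10*W/3)
v(-8)² = (8 + (10/3)*(-8))² = (8 - 80/3)² = (-56/3)² = 3136/9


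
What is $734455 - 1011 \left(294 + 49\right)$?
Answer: $387682$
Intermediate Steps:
$734455 - 1011 \left(294 + 49\right) = 734455 - 346773 = 387682$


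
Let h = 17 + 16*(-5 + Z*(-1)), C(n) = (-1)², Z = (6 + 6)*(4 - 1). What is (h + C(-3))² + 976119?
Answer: 1383163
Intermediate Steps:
Z = 36 (Z = 12*3 = 36)
C(n) = 1
h = -639 (h = 17 + 16*(-5 + 36*(-1)) = 17 + 16*(-5 - 36) = 17 + 16*(-41) = 17 - 656 = -639)
(h + C(-3))² + 976119 = (-639 + 1)² + 976119 = (-638)² + 976119 = 407044 + 976119 = 1383163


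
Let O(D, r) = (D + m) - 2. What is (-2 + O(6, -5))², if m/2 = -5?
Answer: 64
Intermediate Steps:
m = -10 (m = 2*(-5) = -10)
O(D, r) = -12 + D (O(D, r) = (D - 10) - 2 = (-10 + D) - 2 = -12 + D)
(-2 + O(6, -5))² = (-2 + (-12 + 6))² = (-2 - 6)² = (-8)² = 64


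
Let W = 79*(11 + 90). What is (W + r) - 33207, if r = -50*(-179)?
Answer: -16278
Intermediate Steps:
r = 8950
W = 7979 (W = 79*101 = 7979)
(W + r) - 33207 = (7979 + 8950) - 33207 = 16929 - 33207 = -16278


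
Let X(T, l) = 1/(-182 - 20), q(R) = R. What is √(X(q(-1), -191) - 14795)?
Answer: I*√603695382/202 ≈ 121.63*I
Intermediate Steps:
X(T, l) = -1/202 (X(T, l) = 1/(-202) = -1/202)
√(X(q(-1), -191) - 14795) = √(-1/202 - 14795) = √(-2988591/202) = I*√603695382/202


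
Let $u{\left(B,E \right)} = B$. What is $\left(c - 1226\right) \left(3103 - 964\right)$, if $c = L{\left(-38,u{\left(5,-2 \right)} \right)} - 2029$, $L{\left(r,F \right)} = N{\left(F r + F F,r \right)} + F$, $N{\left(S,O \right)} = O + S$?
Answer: $-7385967$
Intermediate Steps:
$L{\left(r,F \right)} = F + r + F^{2} + F r$ ($L{\left(r,F \right)} = \left(r + \left(F r + F F\right)\right) + F = \left(r + \left(F r + F^{2}\right)\right) + F = \left(r + \left(F^{2} + F r\right)\right) + F = \left(r + F^{2} + F r\right) + F = F + r + F^{2} + F r$)
$c = -2227$ ($c = \left(5 - 38 + 5 \left(5 - 38\right)\right) - 2029 = \left(5 - 38 + 5 \left(-33\right)\right) - 2029 = \left(5 - 38 - 165\right) - 2029 = -198 - 2029 = -2227$)
$\left(c - 1226\right) \left(3103 - 964\right) = \left(-2227 - 1226\right) \left(3103 - 964\right) = \left(-3453\right) 2139 = -7385967$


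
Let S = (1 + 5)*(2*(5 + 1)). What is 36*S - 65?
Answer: 2527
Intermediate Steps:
S = 72 (S = 6*(2*6) = 6*12 = 72)
36*S - 65 = 36*72 - 65 = 2592 - 65 = 2527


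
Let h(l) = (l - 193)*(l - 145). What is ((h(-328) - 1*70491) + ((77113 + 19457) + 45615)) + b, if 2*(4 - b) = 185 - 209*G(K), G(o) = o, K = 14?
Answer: 639003/2 ≈ 3.1950e+5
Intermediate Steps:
b = 2749/2 (b = 4 - (185 - 209*14)/2 = 4 - (185 - 2926)/2 = 4 - 1/2*(-2741) = 4 + 2741/2 = 2749/2 ≈ 1374.5)
h(l) = (-193 + l)*(-145 + l)
((h(-328) - 1*70491) + ((77113 + 19457) + 45615)) + b = (((27985 + (-328)**2 - 338*(-328)) - 1*70491) + ((77113 + 19457) + 45615)) + 2749/2 = (((27985 + 107584 + 110864) - 70491) + (96570 + 45615)) + 2749/2 = ((246433 - 70491) + 142185) + 2749/2 = (175942 + 142185) + 2749/2 = 318127 + 2749/2 = 639003/2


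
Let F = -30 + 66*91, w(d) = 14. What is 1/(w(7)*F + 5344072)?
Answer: 1/5427736 ≈ 1.8424e-7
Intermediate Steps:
F = 5976 (F = -30 + 6006 = 5976)
1/(w(7)*F + 5344072) = 1/(14*5976 + 5344072) = 1/(83664 + 5344072) = 1/5427736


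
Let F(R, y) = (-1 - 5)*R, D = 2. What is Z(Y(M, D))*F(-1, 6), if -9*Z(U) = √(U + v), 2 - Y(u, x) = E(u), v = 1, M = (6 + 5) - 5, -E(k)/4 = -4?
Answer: -2*I*√13/3 ≈ -2.4037*I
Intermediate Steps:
E(k) = 16 (E(k) = -4*(-4) = 16)
M = 6 (M = 11 - 5 = 6)
F(R, y) = -6*R
Y(u, x) = -14 (Y(u, x) = 2 - 1*16 = 2 - 16 = -14)
Z(U) = -√(1 + U)/9 (Z(U) = -√(U + 1)/9 = -√(1 + U)/9)
Z(Y(M, D))*F(-1, 6) = (-√(1 - 14)/9)*(-6*(-1)) = -I*√13/9*6 = -2*I*√13/3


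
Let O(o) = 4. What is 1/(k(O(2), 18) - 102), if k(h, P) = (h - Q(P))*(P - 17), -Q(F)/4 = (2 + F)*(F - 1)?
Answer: 1/1262 ≈ 0.00079239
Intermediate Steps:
Q(F) = -4*(-1 + F)*(2 + F) (Q(F) = -4*(2 + F)*(F - 1) = -4*(2 + F)*(-1 + F) = -4*(-1 + F)*(2 + F))
k(h, P) = (-17 + P)*(-8 + h + 4*P + 4*P**2) (k(h, P) = (h - (8 - 4*P - 4*P**2))*(P - 17) = (h + (-8 + 4*P + 4*P**2))*(-17 + P) = (-8 + h + 4*P + 4*P**2)*(-17 + P) = (-17 + P)*(-8 + h + 4*P + 4*P**2))
1/(k(O(2), 18) - 102) = 1/((136 - 76*18 - 64*18**2 - 17*4 + 4*18**3 + 18*4) - 102) = 1/((136 - 1368 - 64*324 - 68 + 4*5832 + 72) - 102) = 1/((136 - 1368 - 20736 - 68 + 23328 + 72) - 102) = 1/(1364 - 102) = 1/1262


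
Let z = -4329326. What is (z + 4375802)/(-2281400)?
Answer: -11619/570350 ≈ -0.020372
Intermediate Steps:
(z + 4375802)/(-2281400) = (-4329326 + 4375802)/(-2281400) = 46476*(-1/2281400) = -11619/570350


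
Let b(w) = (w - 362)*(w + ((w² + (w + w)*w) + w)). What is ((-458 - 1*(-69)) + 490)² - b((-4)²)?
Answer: 287001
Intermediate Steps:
b(w) = (-362 + w)*(2*w + 3*w²) (b(w) = (-362 + w)*(w + ((w² + (2*w)*w) + w)) = (-362 + w)*(w + ((w² + 2*w²) + w)) = (-362 + w)*(w + (3*w² + w)) = (-362 + w)*(w + (w + 3*w²)) = (-362 + w)*(2*w + 3*w²))
((-458 - 1*(-69)) + 490)² - b((-4)²) = ((-458 - 1*(-69)) + 490)² - (-4)²*(-724 - 1084*(-4)² + 3*((-4)²)²) = ((-458 + 69) + 490)² - 16*(-724 - 1084*16 + 3*16²) = (-389 + 490)² - 16*(-724 - 17344 + 3*256) = 101² - 16*(-724 - 17344 + 768) = 10201 - 16*(-17300) = 10201 - 1*(-276800) = 10201 + 276800 = 287001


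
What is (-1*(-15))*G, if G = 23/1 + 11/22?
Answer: 705/2 ≈ 352.50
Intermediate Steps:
G = 47/2 (G = 23*1 + 11*(1/22) = 23 + ½ = 47/2 ≈ 23.500)
(-1*(-15))*G = -1*(-15)*(47/2) = 15*(47/2) = 705/2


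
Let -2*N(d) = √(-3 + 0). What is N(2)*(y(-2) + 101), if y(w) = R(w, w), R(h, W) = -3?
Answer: -49*I*√3 ≈ -84.87*I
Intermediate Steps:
y(w) = -3
N(d) = -I*√3/2 (N(d) = -√(-3 + 0)/2 = -I*√3/2)
N(2)*(y(-2) + 101) = (-I*√3/2)*(-3 + 101) = -I*√3/2*98 = -49*I*√3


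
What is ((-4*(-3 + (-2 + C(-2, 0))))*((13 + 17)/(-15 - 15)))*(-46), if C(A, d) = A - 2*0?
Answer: 1288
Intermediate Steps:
C(A, d) = A (C(A, d) = A + 0 = A)
((-4*(-3 + (-2 + C(-2, 0))))*((13 + 17)/(-15 - 15)))*(-46) = ((-4*(-3 + (-2 - 2)))*((13 + 17)/(-15 - 15)))*(-46) = ((-4*(-3 - 4))*(30/(-30)))*(-46) = ((-4*(-7))*(30*(-1/30)))*(-46) = (28*(-1))*(-46) = -28*(-46) = 1288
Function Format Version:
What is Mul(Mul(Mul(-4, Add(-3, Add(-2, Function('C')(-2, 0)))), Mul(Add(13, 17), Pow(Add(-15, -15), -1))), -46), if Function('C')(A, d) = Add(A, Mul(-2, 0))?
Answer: 1288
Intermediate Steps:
Function('C')(A, d) = A (Function('C')(A, d) = Add(A, 0) = A)
Mul(Mul(Mul(-4, Add(-3, Add(-2, Function('C')(-2, 0)))), Mul(Add(13, 17), Pow(Add(-15, -15), -1))), -46) = Mul(Mul(Mul(-4, Add(-3, Add(-2, -2))), Mul(Add(13, 17), Pow(Add(-15, -15), -1))), -46) = Mul(Mul(Mul(-4, Add(-3, -4)), Mul(30, Pow(-30, -1))), -46) = Mul(Mul(Mul(-4, -7), Mul(30, Rational(-1, 30))), -46) = Mul(Mul(28, -1), -46) = Mul(-28, -46) = 1288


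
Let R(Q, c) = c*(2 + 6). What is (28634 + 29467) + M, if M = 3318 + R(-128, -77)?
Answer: 60803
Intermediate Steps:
R(Q, c) = 8*c (R(Q, c) = c*8 = 8*c)
M = 2702 (M = 3318 + 8*(-77) = 3318 - 616 = 2702)
(28634 + 29467) + M = (28634 + 29467) + 2702 = 58101 + 2702 = 60803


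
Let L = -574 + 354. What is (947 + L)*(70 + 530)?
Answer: 436200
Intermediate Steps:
L = -220
(947 + L)*(70 + 530) = (947 - 220)*(70 + 530) = 727*600 = 436200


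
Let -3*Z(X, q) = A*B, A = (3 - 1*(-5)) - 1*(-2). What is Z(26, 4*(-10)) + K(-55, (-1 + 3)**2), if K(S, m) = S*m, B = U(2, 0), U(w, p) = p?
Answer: -220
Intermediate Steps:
B = 0
A = 10 (A = (3 + 5) + 2 = 8 + 2 = 10)
Z(X, q) = 0 (Z(X, q) = -10*0/3 = -1/3*0 = 0)
Z(26, 4*(-10)) + K(-55, (-1 + 3)**2) = 0 - 55*(-1 + 3)**2 = 0 - 55*2**2 = 0 - 55*4 = 0 - 220 = -220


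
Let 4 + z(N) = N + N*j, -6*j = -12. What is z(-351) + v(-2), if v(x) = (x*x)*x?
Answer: -1065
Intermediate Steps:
j = 2 (j = -1/6*(-12) = 2)
v(x) = x**3 (v(x) = x**2*x = x**3)
z(N) = -4 + 3*N (z(N) = -4 + (N + N*2) = -4 + (N + 2*N) = -4 + 3*N)
z(-351) + v(-2) = (-4 + 3*(-351)) + (-2)**3 = (-4 - 1053) - 8 = -1057 - 8 = -1065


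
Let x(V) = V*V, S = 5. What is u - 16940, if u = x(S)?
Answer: -16915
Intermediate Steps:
x(V) = V**2
u = 25 (u = 5**2 = 25)
u - 16940 = 25 - 16940 = -16915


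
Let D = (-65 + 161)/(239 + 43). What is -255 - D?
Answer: -12001/47 ≈ -255.34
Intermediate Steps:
D = 16/47 (D = 96/282 = 96*(1/282) = 16/47 ≈ 0.34043)
-255 - D = -255 - 1*16/47 = -255 - 16/47 = -12001/47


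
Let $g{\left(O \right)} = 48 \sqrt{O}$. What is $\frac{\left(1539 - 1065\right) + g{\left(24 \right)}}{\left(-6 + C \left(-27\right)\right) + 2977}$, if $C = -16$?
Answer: $\frac{474}{3403} + \frac{96 \sqrt{6}}{3403} \approx 0.20839$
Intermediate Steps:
$\frac{\left(1539 - 1065\right) + g{\left(24 \right)}}{\left(-6 + C \left(-27\right)\right) + 2977} = \frac{\left(1539 - 1065\right) + 48 \sqrt{24}}{\left(-6 - -432\right) + 2977} = \frac{\left(1539 - 1065\right) + 48 \cdot 2 \sqrt{6}}{\left(-6 + 432\right) + 2977} = \frac{474 + 96 \sqrt{6}}{426 + 2977} = \frac{474 + 96 \sqrt{6}}{3403} = \left(474 + 96 \sqrt{6}\right) \frac{1}{3403} = \frac{474}{3403} + \frac{96 \sqrt{6}}{3403}$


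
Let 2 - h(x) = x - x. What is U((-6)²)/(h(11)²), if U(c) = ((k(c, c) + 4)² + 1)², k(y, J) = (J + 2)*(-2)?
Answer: 26884225/4 ≈ 6.7211e+6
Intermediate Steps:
k(y, J) = -4 - 2*J (k(y, J) = (2 + J)*(-2) = -4 - 2*J)
h(x) = 2 (h(x) = 2 - (x - x) = 2 - 1*0 = 2 + 0 = 2)
U(c) = (1 + 4*c²)² (U(c) = (((-4 - 2*c) + 4)² + 1)² = ((-2*c)² + 1)² = (4*c² + 1)² = (1 + 4*c²)²)
U((-6)²)/(h(11)²) = (1 + 4*((-6)²)²)²/(2²) = (1 + 4*36²)²/4 = (1 + 4*1296)²*(¼) = (1 + 5184)²*(¼) = 5185²*(¼) = 26884225*(¼) = 26884225/4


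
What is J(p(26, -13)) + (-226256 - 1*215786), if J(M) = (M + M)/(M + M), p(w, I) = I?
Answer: -442041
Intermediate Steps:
J(M) = 1 (J(M) = (2*M)/((2*M)) = (2*M)*(1/(2*M)) = 1)
J(p(26, -13)) + (-226256 - 1*215786) = 1 + (-226256 - 1*215786) = 1 + (-226256 - 215786) = 1 - 442042 = -442041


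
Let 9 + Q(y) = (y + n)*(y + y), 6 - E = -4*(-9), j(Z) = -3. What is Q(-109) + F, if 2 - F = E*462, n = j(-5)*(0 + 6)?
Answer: 41539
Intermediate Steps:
n = -18 (n = -3*(0 + 6) = -3*6 = -18)
E = -30 (E = 6 - (-4)*(-9) = 6 - 1*36 = 6 - 36 = -30)
F = 13862 (F = 2 - (-30)*462 = 2 - 1*(-13860) = 2 + 13860 = 13862)
Q(y) = -9 + 2*y*(-18 + y) (Q(y) = -9 + (y - 18)*(y + y) = -9 + (-18 + y)*(2*y) = -9 + 2*y*(-18 + y))
Q(-109) + F = (-9 - 36*(-109) + 2*(-109)**2) + 13862 = (-9 + 3924 + 2*11881) + 13862 = (-9 + 3924 + 23762) + 13862 = 27677 + 13862 = 41539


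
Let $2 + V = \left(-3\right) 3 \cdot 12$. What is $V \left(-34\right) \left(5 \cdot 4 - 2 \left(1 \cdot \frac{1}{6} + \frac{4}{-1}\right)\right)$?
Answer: $\frac{310420}{3} \approx 1.0347 \cdot 10^{5}$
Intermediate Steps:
$V = -110$ ($V = -2 + \left(-3\right) 3 \cdot 12 = -2 - 108 = -110$)
$V \left(-34\right) \left(5 \cdot 4 - 2 \left(1 \cdot \frac{1}{6} + \frac{4}{-1}\right)\right) = \left(-110\right) \left(-34\right) \left(5 \cdot 4 - 2 \left(1 \cdot \frac{1}{6} + \frac{4}{-1}\right)\right) = 3740 \left(20 - 2 \left(1 \cdot \frac{1}{6} + 4 \left(-1\right)\right)\right) = 3740 \left(20 - 2 \left(\frac{1}{6} - 4\right)\right) = 3740 \left(20 - - \frac{23}{3}\right) = 3740 \left(20 + \frac{23}{3}\right) = 3740 \cdot \frac{83}{3} = \frac{310420}{3}$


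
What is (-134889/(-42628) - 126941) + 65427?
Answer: -2622083903/42628 ≈ -61511.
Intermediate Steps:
(-134889/(-42628) - 126941) + 65427 = (-134889*(-1/42628) - 126941) + 65427 = (134889/42628 - 126941) + 65427 = -5411106059/42628 + 65427 = -2622083903/42628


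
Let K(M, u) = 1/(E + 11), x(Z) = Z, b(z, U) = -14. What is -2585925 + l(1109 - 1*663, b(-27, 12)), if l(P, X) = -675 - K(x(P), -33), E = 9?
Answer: -51732001/20 ≈ -2.5866e+6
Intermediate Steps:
K(M, u) = 1/20 (K(M, u) = 1/(9 + 11) = 1/20)
l(P, X) = -13501/20 (l(P, X) = -675 - 1*1/20 = -675 - 1/20 = -13501/20)
-2585925 + l(1109 - 1*663, b(-27, 12)) = -2585925 - 13501/20 = -51732001/20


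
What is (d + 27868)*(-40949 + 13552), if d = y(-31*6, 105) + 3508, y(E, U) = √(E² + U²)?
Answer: -859608272 - 82191*√5069 ≈ -8.6546e+8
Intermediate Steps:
d = 3508 + 3*√5069 (d = √((-31*6)² + 105²) + 3508 = √((-186)² + 11025) + 3508 = √(34596 + 11025) + 3508 = √45621 + 3508 = 3*√5069 + 3508 = 3508 + 3*√5069 ≈ 3721.6)
(d + 27868)*(-40949 + 13552) = ((3508 + 3*√5069) + 27868)*(-40949 + 13552) = (31376 + 3*√5069)*(-27397) = -859608272 - 82191*√5069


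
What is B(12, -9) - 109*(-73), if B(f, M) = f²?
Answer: 8101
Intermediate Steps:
B(12, -9) - 109*(-73) = 12² - 109*(-73) = 144 + 7957 = 8101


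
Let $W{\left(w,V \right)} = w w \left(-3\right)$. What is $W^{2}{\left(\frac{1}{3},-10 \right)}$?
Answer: $\frac{1}{9} \approx 0.11111$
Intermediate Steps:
$W{\left(w,V \right)} = - 3 w^{2}$ ($W{\left(w,V \right)} = w^{2} \left(-3\right) = - 3 w^{2}$)
$W^{2}{\left(\frac{1}{3},-10 \right)} = \left(- 3 \left(\frac{1}{3}\right)^{2}\right)^{2} = \left(- \frac{3}{9}\right)^{2} = \left(\left(-3\right) \frac{1}{9}\right)^{2} = \left(- \frac{1}{3}\right)^{2} = \frac{1}{9}$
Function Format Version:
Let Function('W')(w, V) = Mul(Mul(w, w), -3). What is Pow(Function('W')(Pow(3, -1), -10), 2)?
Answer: Rational(1, 9) ≈ 0.11111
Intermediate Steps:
Function('W')(w, V) = Mul(-3, Pow(w, 2)) (Function('W')(w, V) = Mul(Pow(w, 2), -3) = Mul(-3, Pow(w, 2)))
Pow(Function('W')(Pow(3, -1), -10), 2) = Pow(Mul(-3, Pow(Pow(3, -1), 2)), 2) = Pow(Mul(-3, Pow(Rational(1, 3), 2)), 2) = Pow(Mul(-3, Rational(1, 9)), 2) = Pow(Rational(-1, 3), 2) = Rational(1, 9)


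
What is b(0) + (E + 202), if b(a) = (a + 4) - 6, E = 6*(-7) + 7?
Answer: 165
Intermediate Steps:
E = -35 (E = -42 + 7 = -35)
b(a) = -2 + a (b(a) = (4 + a) - 6 = -2 + a)
b(0) + (E + 202) = (-2 + 0) + (-35 + 202) = -2 + 167 = 165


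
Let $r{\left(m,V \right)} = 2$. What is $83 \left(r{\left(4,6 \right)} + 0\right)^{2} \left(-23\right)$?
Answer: $-7636$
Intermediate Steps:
$83 \left(r{\left(4,6 \right)} + 0\right)^{2} \left(-23\right) = 83 \left(2 + 0\right)^{2} \left(-23\right) = 83 \cdot 2^{2} \left(-23\right) = 83 \cdot 4 \left(-23\right) = 332 \left(-23\right) = -7636$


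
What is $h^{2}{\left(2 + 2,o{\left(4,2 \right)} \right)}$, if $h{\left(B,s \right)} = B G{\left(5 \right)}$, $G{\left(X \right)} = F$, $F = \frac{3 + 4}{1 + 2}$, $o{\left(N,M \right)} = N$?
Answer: $\frac{784}{9} \approx 87.111$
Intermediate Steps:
$F = \frac{7}{3} \approx 2.3333$
$G{\left(X \right)} = \frac{7}{3}$
$h{\left(B,s \right)} = \frac{7 B}{3}$ ($h{\left(B,s \right)} = B \frac{7}{3} = \frac{7 B}{3}$)
$h^{2}{\left(2 + 2,o{\left(4,2 \right)} \right)} = \left(\frac{7 \left(2 + 2\right)}{3}\right)^{2} = \left(\frac{7}{3} \cdot 4\right)^{2} = \left(\frac{28}{3}\right)^{2} = \frac{784}{9}$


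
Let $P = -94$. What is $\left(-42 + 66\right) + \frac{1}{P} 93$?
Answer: $\frac{2163}{94} \approx 23.011$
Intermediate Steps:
$\left(-42 + 66\right) + \frac{1}{P} 93 = \left(-42 + 66\right) + \frac{1}{-94} \cdot 93 = 24 - \frac{93}{94} = \frac{2163}{94}$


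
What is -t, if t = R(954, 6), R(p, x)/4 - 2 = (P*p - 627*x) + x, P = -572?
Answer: 2197768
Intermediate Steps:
R(p, x) = 8 - 2504*x - 2288*p (R(p, x) = 8 + 4*((-572*p - 627*x) + x) = 8 + 4*((-627*x - 572*p) + x) = 8 + 4*(-626*x - 572*p) = 8 + (-2504*x - 2288*p) = 8 - 2504*x - 2288*p)
t = -2197768 (t = 8 - 2504*6 - 2288*954 = 8 - 15024 - 2182752 = -2197768)
-t = -1*(-2197768) = 2197768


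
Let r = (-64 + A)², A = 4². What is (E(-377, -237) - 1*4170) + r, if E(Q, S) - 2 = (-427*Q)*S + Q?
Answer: -38154264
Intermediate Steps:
A = 16
E(Q, S) = 2 + Q - 427*Q*S (E(Q, S) = 2 + ((-427*Q)*S + Q) = 2 + (-427*Q*S + Q) = 2 + (Q - 427*Q*S) = 2 + Q - 427*Q*S)
r = 2304 (r = (-64 + 16)² = (-48)² = 2304)
(E(-377, -237) - 1*4170) + r = ((2 - 377 - 427*(-377)*(-237)) - 1*4170) + 2304 = ((2 - 377 - 38152023) - 4170) + 2304 = (-38152398 - 4170) + 2304 = -38156568 + 2304 = -38154264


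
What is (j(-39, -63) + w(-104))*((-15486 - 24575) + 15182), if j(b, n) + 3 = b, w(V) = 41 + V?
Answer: 2612295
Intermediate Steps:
j(b, n) = -3 + b
(j(-39, -63) + w(-104))*((-15486 - 24575) + 15182) = ((-3 - 39) + (41 - 104))*((-15486 - 24575) + 15182) = (-42 - 63)*(-40061 + 15182) = -105*(-24879) = 2612295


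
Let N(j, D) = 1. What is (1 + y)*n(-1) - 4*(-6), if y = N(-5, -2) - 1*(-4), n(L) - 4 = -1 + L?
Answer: 36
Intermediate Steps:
n(L) = 3 + L (n(L) = 4 + (-1 + L) = 3 + L)
y = 5 (y = 1 - 1*(-4) = 1 + 4 = 5)
(1 + y)*n(-1) - 4*(-6) = (1 + 5)*(3 - 1) - 4*(-6) = 6*2 + 24 = 12 + 24 = 36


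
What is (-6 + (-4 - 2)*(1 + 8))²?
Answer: 3600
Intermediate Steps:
(-6 + (-4 - 2)*(1 + 8))² = (-6 - 6*9)² = (-6 - 54)² = (-60)² = 3600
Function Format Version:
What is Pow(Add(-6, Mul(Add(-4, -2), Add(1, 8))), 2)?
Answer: 3600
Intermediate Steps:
Pow(Add(-6, Mul(Add(-4, -2), Add(1, 8))), 2) = Pow(Add(-6, Mul(-6, 9)), 2) = Pow(Add(-6, -54), 2) = Pow(-60, 2) = 3600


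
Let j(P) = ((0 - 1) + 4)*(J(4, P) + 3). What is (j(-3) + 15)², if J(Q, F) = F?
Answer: 225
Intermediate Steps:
j(P) = 9 + 3*P (j(P) = ((0 - 1) + 4)*(P + 3) = (-1 + 4)*(3 + P) = 3*(3 + P) = 9 + 3*P)
(j(-3) + 15)² = ((9 + 3*(-3)) + 15)² = ((9 - 9) + 15)² = (0 + 15)² = 15² = 225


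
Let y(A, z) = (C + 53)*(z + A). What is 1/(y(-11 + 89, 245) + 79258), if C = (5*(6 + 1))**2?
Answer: 1/492052 ≈ 2.0323e-6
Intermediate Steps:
C = 1225 (C = (5*7)**2 = 35**2 = 1225)
y(A, z) = 1278*A + 1278*z (y(A, z) = (1225 + 53)*(z + A) = 1278*(A + z) = 1278*A + 1278*z)
1/(y(-11 + 89, 245) + 79258) = 1/((1278*(-11 + 89) + 1278*245) + 79258) = 1/((1278*78 + 313110) + 79258) = 1/((99684 + 313110) + 79258) = 1/(412794 + 79258) = 1/492052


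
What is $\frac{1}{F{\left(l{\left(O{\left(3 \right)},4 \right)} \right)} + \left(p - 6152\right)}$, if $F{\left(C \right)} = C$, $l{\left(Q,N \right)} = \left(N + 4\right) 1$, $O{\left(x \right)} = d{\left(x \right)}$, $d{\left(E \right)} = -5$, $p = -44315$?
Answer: $- \frac{1}{50459} \approx -1.9818 \cdot 10^{-5}$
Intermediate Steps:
$O{\left(x \right)} = -5$
$l{\left(Q,N \right)} = 4 + N$ ($l{\left(Q,N \right)} = \left(4 + N\right) 1 = 4 + N$)
$\frac{1}{F{\left(l{\left(O{\left(3 \right)},4 \right)} \right)} + \left(p - 6152\right)} = \frac{1}{\left(4 + 4\right) - 50467} = \frac{1}{8 - 50467} = \frac{1}{-50459} = - \frac{1}{50459}$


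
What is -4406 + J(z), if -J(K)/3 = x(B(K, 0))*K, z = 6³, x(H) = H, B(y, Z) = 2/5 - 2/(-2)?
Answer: -26566/5 ≈ -5313.2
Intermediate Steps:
B(y, Z) = 7/5 (B(y, Z) = 2*(⅕) - 2*(-½) = ⅖ + 1 = 7/5)
z = 216
J(K) = -21*K/5
-4406 + J(z) = -4406 - 21/5*216 = -4406 - 4536/5 = -26566/5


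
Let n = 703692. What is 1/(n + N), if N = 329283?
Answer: 1/1032975 ≈ 9.6808e-7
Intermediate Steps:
1/(n + N) = 1/(703692 + 329283) = 1/1032975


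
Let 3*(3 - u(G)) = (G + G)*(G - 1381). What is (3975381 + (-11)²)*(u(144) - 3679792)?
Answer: -14156909715574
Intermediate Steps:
u(G) = 3 - 2*G*(-1381 + G)/3 (u(G) = 3 - (G + G)*(G - 1381)/3 = 3 - 2*G*(-1381 + G)/3)
(3975381 + (-11)²)*(u(144) - 3679792) = (3975381 + (-11)²)*((3 - ⅔*144² + (2762/3)*144) - 3679792) = (3975381 + 121)*((3 - ⅔*20736 + 132576) - 3679792) = 3975502*((3 - 13824 + 132576) - 3679792) = 3975502*(118755 - 3679792) = 3975502*(-3561037) = -14156909715574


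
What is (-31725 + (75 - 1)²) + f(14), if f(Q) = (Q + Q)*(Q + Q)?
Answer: -25465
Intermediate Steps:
f(Q) = 4*Q² (f(Q) = (2*Q)*(2*Q) = 4*Q²)
(-31725 + (75 - 1)²) + f(14) = (-31725 + (75 - 1)²) + 4*14² = (-31725 + 74²) + 4*196 = (-31725 + 5476) + 784 = -26249 + 784 = -25465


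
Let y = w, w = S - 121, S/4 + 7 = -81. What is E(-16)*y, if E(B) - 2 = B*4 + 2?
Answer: 28380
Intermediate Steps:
S = -352 (S = -28 + 4*(-81) = -28 - 324 = -352)
E(B) = 4 + 4*B (E(B) = 2 + (B*4 + 2) = 2 + (4*B + 2) = 2 + (2 + 4*B) = 4 + 4*B)
w = -473 (w = -352 - 121 = -473)
y = -473
E(-16)*y = (4 + 4*(-16))*(-473) = (4 - 64)*(-473) = -60*(-473) = 28380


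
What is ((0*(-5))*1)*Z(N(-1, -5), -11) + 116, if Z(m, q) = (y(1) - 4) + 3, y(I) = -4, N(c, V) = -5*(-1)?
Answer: 116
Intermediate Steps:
N(c, V) = 5
Z(m, q) = -5 (Z(m, q) = (-4 - 4) + 3 = -8 + 3 = -5)
((0*(-5))*1)*Z(N(-1, -5), -11) + 116 = ((0*(-5))*1)*(-5) + 116 = (0*1)*(-5) + 116 = 0*(-5) + 116 = 0 + 116 = 116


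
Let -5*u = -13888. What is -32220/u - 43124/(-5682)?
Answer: -39558011/9863952 ≈ -4.0104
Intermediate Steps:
u = 13888/5 (u = -⅕*(-13888) = 13888/5 ≈ 2777.6)
-32220/u - 43124/(-5682) = -32220/13888/5 - 43124/(-5682) = -32220*5/13888 - 43124*(-1/5682) = -40275/3472 + 21562/2841 = -39558011/9863952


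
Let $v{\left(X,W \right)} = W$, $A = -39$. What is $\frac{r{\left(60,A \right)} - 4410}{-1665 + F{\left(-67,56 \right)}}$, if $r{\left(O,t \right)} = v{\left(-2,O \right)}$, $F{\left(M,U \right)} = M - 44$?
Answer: $\frac{725}{296} \approx 2.4493$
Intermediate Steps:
$F{\left(M,U \right)} = -44 + M$
$r{\left(O,t \right)} = O$
$\frac{r{\left(60,A \right)} - 4410}{-1665 + F{\left(-67,56 \right)}} = \frac{60 - 4410}{-1665 - 111} = - \frac{4350}{-1665 - 111} = - \frac{4350}{-1776} = \left(-4350\right) \left(- \frac{1}{1776}\right) = \frac{725}{296}$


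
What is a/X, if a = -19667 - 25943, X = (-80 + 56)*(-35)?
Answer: -4561/84 ≈ -54.298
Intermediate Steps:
X = 840 (X = -24*(-35) = 840)
a = -45610
a/X = -45610/840 = -45610*1/840 = -4561/84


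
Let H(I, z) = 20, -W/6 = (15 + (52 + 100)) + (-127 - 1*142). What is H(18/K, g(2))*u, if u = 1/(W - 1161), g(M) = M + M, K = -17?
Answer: -20/549 ≈ -0.036430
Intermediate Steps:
g(M) = 2*M
W = 612 (W = -6*((15 + (52 + 100)) + (-127 - 1*142)) = -6*((15 + 152) + (-127 - 142)) = -6*(167 - 269) = -6*(-102) = 612)
u = -1/549 (u = 1/(612 - 1161) = 1/(-549) = -1/549 ≈ -0.0018215)
H(18/K, g(2))*u = 20*(-1/549) = -20/549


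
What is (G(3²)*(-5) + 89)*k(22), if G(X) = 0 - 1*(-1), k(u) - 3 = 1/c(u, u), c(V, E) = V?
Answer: 2814/11 ≈ 255.82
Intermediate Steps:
k(u) = 3 + 1/u
G(X) = 1 (G(X) = 0 + 1 = 1)
(G(3²)*(-5) + 89)*k(22) = (1*(-5) + 89)*(3 + 1/22) = (-5 + 89)*(3 + 1/22) = 84*(67/22) = 2814/11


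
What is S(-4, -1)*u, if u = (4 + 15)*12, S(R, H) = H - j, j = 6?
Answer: -1596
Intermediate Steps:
S(R, H) = -6 + H (S(R, H) = H - 1*6 = H - 6 = -6 + H)
u = 228 (u = 19*12 = 228)
S(-4, -1)*u = (-6 - 1)*228 = -7*228 = -1596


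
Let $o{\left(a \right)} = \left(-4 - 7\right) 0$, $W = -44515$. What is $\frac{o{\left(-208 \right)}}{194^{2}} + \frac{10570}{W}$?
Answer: $- \frac{2114}{8903} \approx -0.23745$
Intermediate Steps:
$o{\left(a \right)} = 0$ ($o{\left(a \right)} = \left(-11\right) 0 = 0$)
$\frac{o{\left(-208 \right)}}{194^{2}} + \frac{10570}{W} = \frac{0}{194^{2}} + \frac{10570}{-44515} = \frac{0}{37636} + 10570 \left(- \frac{1}{44515}\right) = 0 \cdot \frac{1}{37636} - \frac{2114}{8903} = 0 - \frac{2114}{8903} = - \frac{2114}{8903}$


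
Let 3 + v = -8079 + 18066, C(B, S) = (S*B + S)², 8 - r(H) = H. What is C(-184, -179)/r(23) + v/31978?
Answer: -5718844492527/79945 ≈ -7.1535e+7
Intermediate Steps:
r(H) = 8 - H
C(B, S) = (S + B*S)² (C(B, S) = (B*S + S)² = (S + B*S)²)
v = 9984 (v = -3 + (-8079 + 18066) = -3 + 9987 = 9984)
C(-184, -179)/r(23) + v/31978 = ((-179)²*(1 - 184)²)/(8 - 1*23) + 9984/31978 = (32041*(-183)²)/(8 - 23) + 9984*(1/31978) = (32041*33489)/(-15) + 4992/15989 = 1073021049*(-1/15) + 4992/15989 = -357673683/5 + 4992/15989 = -5718844492527/79945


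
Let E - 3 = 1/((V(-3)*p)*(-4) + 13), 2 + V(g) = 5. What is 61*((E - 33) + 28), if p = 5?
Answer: -5795/47 ≈ -123.30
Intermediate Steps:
V(g) = 3 (V(g) = -2 + 5 = 3)
E = 140/47 (E = 3 + 1/((3*5)*(-4) + 13) = 3 + 1/(15*(-4) + 13) = 3 + 1/(-60 + 13) = 3 + 1/(-47) = 3 - 1/47 = 140/47 ≈ 2.9787)
61*((E - 33) + 28) = 61*((140/47 - 33) + 28) = 61*(-1411/47 + 28) = 61*(-95/47) = -5795/47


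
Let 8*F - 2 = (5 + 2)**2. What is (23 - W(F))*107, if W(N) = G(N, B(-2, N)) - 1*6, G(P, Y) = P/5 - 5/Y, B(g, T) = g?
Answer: 107963/40 ≈ 2699.1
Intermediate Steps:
F = 51/8 (F = 1/4 + (5 + 2)**2/8 = 1/4 + (1/8)*7**2 = 1/4 + (1/8)*49 = 1/4 + 49/8 = 51/8 ≈ 6.3750)
G(P, Y) = -5/Y + P/5 (G(P, Y) = P*(1/5) - 5/Y = P/5 - 5/Y = -5/Y + P/5)
W(N) = -7/2 + N/5 (W(N) = (-5/(-2) + N/5) - 1*6 = (-5*(-1/2) + N/5) - 6 = (5/2 + N/5) - 6 = -7/2 + N/5)
(23 - W(F))*107 = (23 - (-7/2 + (1/5)*(51/8)))*107 = (23 - (-7/2 + 51/40))*107 = (23 - 1*(-89/40))*107 = (23 + 89/40)*107 = (1009/40)*107 = 107963/40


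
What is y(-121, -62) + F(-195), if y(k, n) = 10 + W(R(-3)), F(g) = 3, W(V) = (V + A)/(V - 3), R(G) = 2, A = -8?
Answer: 19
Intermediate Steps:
W(V) = (-8 + V)/(-3 + V) (W(V) = (V - 8)/(V - 3) = (-8 + V)/(-3 + V))
y(k, n) = 16 (y(k, n) = 10 + (-8 + 2)/(-3 + 2) = 10 - 6/(-1) = 10 - 1*(-6) = 10 + 6 = 16)
y(-121, -62) + F(-195) = 16 + 3 = 19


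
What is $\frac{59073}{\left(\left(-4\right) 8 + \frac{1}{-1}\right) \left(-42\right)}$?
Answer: $\frac{2813}{66} \approx 42.621$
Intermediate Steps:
$\frac{59073}{\left(\left(-4\right) 8 + \frac{1}{-1}\right) \left(-42\right)} = \frac{59073}{\left(-32 - 1\right) \left(-42\right)} = \frac{59073}{\left(-33\right) \left(-42\right)} = \frac{59073}{1386} = 59073 \cdot \frac{1}{1386} = \frac{2813}{66}$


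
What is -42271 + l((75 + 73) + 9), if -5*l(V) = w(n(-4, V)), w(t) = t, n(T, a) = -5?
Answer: -42270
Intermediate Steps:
l(V) = 1 (l(V) = -⅕*(-5) = 1)
-42271 + l((75 + 73) + 9) = -42271 + 1 = -42270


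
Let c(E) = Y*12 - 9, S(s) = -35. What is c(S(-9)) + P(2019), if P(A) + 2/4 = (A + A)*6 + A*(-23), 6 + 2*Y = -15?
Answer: -44689/2 ≈ -22345.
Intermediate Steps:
Y = -21/2 (Y = -3 + (½)*(-15) = -3 - 15/2 = -21/2 ≈ -10.500)
P(A) = -½ - 11*A (P(A) = -½ + ((A + A)*6 + A*(-23)) = -½ + ((2*A)*6 - 23*A) = -½ + (12*A - 23*A) = -½ - 11*A)
c(E) = -135 (c(E) = -21/2*12 - 9 = -126 - 9 = -135)
c(S(-9)) + P(2019) = -135 + (-½ - 11*2019) = -135 + (-½ - 22209) = -135 - 44419/2 = -44689/2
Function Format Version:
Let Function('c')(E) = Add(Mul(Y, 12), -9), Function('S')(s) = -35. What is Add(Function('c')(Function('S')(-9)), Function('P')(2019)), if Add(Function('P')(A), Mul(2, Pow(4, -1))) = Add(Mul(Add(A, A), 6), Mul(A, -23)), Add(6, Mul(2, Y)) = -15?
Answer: Rational(-44689, 2) ≈ -22345.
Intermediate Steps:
Y = Rational(-21, 2) (Y = Add(-3, Mul(Rational(1, 2), -15)) = Add(-3, Rational(-15, 2)) = Rational(-21, 2) ≈ -10.500)
Function('P')(A) = Add(Rational(-1, 2), Mul(-11, A)) (Function('P')(A) = Add(Rational(-1, 2), Add(Mul(Add(A, A), 6), Mul(A, -23))) = Add(Rational(-1, 2), Add(Mul(Mul(2, A), 6), Mul(-23, A))) = Add(Rational(-1, 2), Add(Mul(12, A), Mul(-23, A))) = Add(Rational(-1, 2), Mul(-11, A)))
Function('c')(E) = -135 (Function('c')(E) = Add(Mul(Rational(-21, 2), 12), -9) = Add(-126, -9) = -135)
Add(Function('c')(Function('S')(-9)), Function('P')(2019)) = Add(-135, Add(Rational(-1, 2), Mul(-11, 2019))) = Add(-135, Add(Rational(-1, 2), -22209)) = Add(-135, Rational(-44419, 2)) = Rational(-44689, 2)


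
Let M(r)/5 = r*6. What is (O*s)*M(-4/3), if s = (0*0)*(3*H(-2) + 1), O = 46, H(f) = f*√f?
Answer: 0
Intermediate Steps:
H(f) = f^(3/2)
M(r) = 30*r (M(r) = 5*(r*6) = 5*(6*r) = 30*r)
s = 0 (s = (0*0)*(3*(-2)^(3/2) + 1) = 0*(3*(-2*I*√2) + 1) = 0*(-6*I*√2 + 1) = 0*(1 - 6*I*√2) = 0)
(O*s)*M(-4/3) = (46*0)*(30*(-4/3)) = 0*(30*(-4*⅓)) = 0*(30*(-4/3)) = 0*(-40) = 0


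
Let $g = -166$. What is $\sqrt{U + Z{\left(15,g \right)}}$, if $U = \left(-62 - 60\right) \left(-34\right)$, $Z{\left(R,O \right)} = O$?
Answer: $\sqrt{3982} \approx 63.103$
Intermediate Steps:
$U = 4148$ ($U = \left(-122\right) \left(-34\right) = 4148$)
$\sqrt{U + Z{\left(15,g \right)}} = \sqrt{4148 - 166} = \sqrt{3982}$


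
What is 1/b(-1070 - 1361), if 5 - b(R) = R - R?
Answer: 1/5 ≈ 0.20000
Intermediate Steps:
b(R) = 5 (b(R) = 5 - (R - R) = 5 - 1*0 = 5 + 0 = 5)
1/b(-1070 - 1361) = 1/5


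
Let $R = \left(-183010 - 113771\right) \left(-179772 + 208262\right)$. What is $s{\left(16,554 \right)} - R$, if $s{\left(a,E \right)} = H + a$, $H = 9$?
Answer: $8455290715$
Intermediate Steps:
$s{\left(a,E \right)} = 9 + a$
$R = -8455290690$ ($R = \left(-296781\right) 28490 = -8455290690$)
$s{\left(16,554 \right)} - R = \left(9 + 16\right) - -8455290690 = 25 + 8455290690 = 8455290715$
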